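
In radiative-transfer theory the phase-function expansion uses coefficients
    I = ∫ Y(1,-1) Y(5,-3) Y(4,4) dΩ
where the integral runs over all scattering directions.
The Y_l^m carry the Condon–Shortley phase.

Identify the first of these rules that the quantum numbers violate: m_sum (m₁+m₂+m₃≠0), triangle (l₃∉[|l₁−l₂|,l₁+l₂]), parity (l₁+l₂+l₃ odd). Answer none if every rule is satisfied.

m₁+m₂+m₃ = -1 − 3 + 4 = 0  ✓
triangle: |1−5|=4 ≤ l₃=4 ≤ 1+5=6  ✓
parity: l₁+l₂+l₃ = 10 is even  ✓

none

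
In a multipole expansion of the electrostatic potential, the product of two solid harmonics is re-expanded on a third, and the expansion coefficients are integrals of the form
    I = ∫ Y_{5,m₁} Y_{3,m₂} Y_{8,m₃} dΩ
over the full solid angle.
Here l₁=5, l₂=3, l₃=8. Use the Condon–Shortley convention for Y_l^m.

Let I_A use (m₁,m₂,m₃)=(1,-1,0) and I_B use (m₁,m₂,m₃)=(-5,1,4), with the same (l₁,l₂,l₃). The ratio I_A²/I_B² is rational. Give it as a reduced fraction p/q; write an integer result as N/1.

Shared (l₁,l₂,l₃)=(5,3,8): N and (l;000)² cancel in I_A²/I_B².
A: Δ = 0!·10!·6!/17! = 1/136136; Racah Σ t=0..0: t=0:+1/829440 = 1/829440; ⇒ 3j(5 3 8; 1 -1 0)² = 35/2431, sgn +1
B: Δ = 0!·10!·6!/17! = 1/136136; Racah Σ t=0..0: t=0:+1/174182400 = 1/174182400; ⇒ 3j(5 3 8; -5 1 4)² = 3/6188, sgn +1
I_A²/I_B² = (35/2431)/(3/6188) = 980/33

980/33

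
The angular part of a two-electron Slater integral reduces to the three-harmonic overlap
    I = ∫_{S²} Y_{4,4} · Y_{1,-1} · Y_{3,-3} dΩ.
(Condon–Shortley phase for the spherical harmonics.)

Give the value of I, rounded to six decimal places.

Checks pass: Σm=0; 8 even; l₃=3∈[3,5].
(2·4+1)(2·1+1)(2·3+1) = 189
Δ: 2! 6! 0! / 9! → 1/252
sum: t=1:−1/36 = -1/36
3j²(4 1 3; 0 0 0) = Δ·Π!·Σ² = 4/63  (sign +1)
sum: t=0:+1/1440 = 1/1440
3j²(4 1 3; 4 -1 -3) = Δ·Π!·Σ² = 1/9  (sign +1)
combine: 4πI² = 189·4/63·1/9 = 4/3
take √, sign +1: I = 0.32573501

0.325735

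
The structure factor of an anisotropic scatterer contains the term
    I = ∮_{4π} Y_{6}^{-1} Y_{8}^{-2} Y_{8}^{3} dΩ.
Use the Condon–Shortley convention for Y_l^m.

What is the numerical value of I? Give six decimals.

Rules hold: Σm=0, L=22 even, 2≤8≤14.
N = 13·17·17 = 3757
Δ = 6!·6!·10!/23! = 1/13742520792
Racah Σ t=0..6: t=0:+1/41803776000 t=1:−1/435456000 t=2:+1/39813120 t=3:−1/18662400 t=4:+1/39813120 t=5:−1/435456000 t=6:+1/41803776000 = -11/1393459200
⇒ 3j(6 8 8; 0 0 0)² = 600/96577, sgn -1
Racah Σ t=1..6: t=1:−1/1244160000 t=2:+1/99532800 t=3:−1/52254720 t=4:+1/139345920 t=5:−1/2090188800 t=6:+1/313528320000 = -143/44789760000
⇒ 3j(6 8 8; -1 -2 3)² = 1001/178296, sgn +1
4πI² = N·(3j₀)²·(3jₘ)² = 25025/190969
I = -1·√(0.131042/4π) = -0.10211762

-0.102118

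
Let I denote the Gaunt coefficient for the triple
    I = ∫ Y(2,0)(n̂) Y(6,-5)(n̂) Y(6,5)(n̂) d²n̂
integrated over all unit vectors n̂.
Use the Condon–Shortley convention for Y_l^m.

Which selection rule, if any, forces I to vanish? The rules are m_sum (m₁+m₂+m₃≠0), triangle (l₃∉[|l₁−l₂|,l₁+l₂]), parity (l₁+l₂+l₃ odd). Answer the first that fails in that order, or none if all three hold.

none

Σmᵢ = 0  ✓
l₃∈[|l₁−l₂|,l₁+l₂]=[4,8], have l₃=6  ✓
Σlᵢ = 14 ⇒ even  ✓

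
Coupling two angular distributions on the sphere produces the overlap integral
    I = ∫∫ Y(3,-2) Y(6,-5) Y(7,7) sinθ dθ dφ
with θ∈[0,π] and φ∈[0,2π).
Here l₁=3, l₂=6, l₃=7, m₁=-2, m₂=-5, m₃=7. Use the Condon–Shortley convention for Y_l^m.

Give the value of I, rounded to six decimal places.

-0.201189

m-sum 0 ✓  L=16 even ✓  3≤7≤9 ✓
Π(2lᵢ+1) = 7×13×15 = 1365
triangle coeff Δ(3,6,7) = 1/2042040
Σ_t [0,2]: t=0:+1/207360 t=1:−1/57600 t=2:+1/207360 = -1/129600
(3j)²=168/12155 [(3 6 7; 0 0 0)], sign=+1
Σ_t [1,1]: t=1:−1/87091200 = -1/87091200
(3j)²=11/408 [(3 6 7; -2 -5 7)], sign=-1
⇒ 4πI² = 147/289
I = (-1)√(147/289/(4π)) = -0.20118927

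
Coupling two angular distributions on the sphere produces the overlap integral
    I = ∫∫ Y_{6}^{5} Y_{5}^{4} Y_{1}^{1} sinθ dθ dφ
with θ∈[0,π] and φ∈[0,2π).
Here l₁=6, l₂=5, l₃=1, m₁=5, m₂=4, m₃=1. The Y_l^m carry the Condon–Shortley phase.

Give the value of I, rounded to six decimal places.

0.000000

m-sum = 5 + 4 + 1 = 10 ≠ 0 ⇒ I = 0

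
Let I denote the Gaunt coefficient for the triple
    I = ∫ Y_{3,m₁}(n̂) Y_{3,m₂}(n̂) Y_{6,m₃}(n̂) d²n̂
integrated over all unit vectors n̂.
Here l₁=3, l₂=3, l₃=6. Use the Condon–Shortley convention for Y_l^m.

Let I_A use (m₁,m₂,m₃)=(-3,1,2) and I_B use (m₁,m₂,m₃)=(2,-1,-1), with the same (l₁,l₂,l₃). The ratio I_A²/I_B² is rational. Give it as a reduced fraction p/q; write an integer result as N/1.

Same 3,3,6: normalisation and zero-m 3j drop out of the ratio.
A: Δ: 0! 6! 6! / 13! → 1/12012; sum: t=0:+1/34560 = 1/34560; 3j²(3 3 6; -3 1 2) = Δ·Π!·Σ² = 1/429  (sign +1)
B: Δ: 0! 6! 6! / 13! → 1/12012; sum: t=0:+1/5760 = 1/5760; 3j²(3 3 6; 2 -1 -1) = Δ·Π!·Σ² = 5/572  (sign -1)
I_A²/I_B² = (1/429)/(5/572) = 4/15

4/15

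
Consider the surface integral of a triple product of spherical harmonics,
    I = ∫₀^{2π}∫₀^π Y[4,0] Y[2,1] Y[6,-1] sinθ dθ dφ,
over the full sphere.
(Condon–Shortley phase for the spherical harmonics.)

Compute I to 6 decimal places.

-0.210395

Rules hold: Σm=0, L=12 even, 2≤6≤6.
N = 9·5·13 = 585
Δ = 0!·8!·4!/13! = 1/6435
Racah Σ t=0..0: t=0:+1/2304 = 1/2304
⇒ 3j(4 2 6; 0 0 0)² = 5/143, sgn +1
Racah Σ t=0..0: t=0:+1/3456 = 1/3456
⇒ 3j(4 2 6; 0 1 -1)² = 35/1287, sgn -1
4πI² = N·(3j₀)²·(3jₘ)² = 875/1573
I = -1·√(0.556262/4π) = -0.21039467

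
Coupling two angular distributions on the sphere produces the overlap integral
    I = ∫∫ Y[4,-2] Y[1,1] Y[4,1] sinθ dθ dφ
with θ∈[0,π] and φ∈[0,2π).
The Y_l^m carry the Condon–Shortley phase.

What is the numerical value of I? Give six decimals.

L=9 odd ⇒ parity kills the (l;000) factor ⇒ I = 0

0.000000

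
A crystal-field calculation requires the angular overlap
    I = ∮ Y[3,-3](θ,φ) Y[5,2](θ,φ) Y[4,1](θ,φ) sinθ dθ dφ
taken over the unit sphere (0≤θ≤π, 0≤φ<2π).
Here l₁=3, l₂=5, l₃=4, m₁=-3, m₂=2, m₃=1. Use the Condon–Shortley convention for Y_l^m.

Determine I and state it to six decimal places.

-0.179179

Rules hold: Σm=0, L=12 even, 2≤4≤8.
N = 7·11·9 = 693
Δ = 4!·2!·6!/13! = 1/180180
Racah Σ t=1..3: t=1:−1/576 t=2:+1/144 t=3:−1/576 = 1/288
⇒ 3j(3 5 4; 0 0 0)² = 20/1001, sgn +1
Racah Σ t=4..4: t=4:+1/1728 = 1/1728
⇒ 3j(3 5 4; -3 2 1)² = 25/858, sgn -1
4πI² = N·(3j₀)²·(3jₘ)² = 750/1859
I = -1·√(0.403443/4π) = -0.17917854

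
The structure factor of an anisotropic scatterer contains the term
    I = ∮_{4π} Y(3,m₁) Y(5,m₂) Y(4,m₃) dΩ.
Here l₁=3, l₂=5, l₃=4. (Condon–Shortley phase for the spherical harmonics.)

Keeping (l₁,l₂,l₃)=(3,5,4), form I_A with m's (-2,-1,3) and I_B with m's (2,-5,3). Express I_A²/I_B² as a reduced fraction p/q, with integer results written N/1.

121/210

Same 3,5,4: normalisation and zero-m 3j drop out of the ratio.
A: Δ: 4! 2! 6! / 13! → 1/180180; sum: t=3:−1/1440 t=4:+1/17280 = -11/17280; 3j²(3 5 4; -2 -1 3) = Δ·Π!·Σ² = 11/468  (sign +1)
B: Δ: 4! 2! 6! / 13! → 1/180180; sum: t=0:+1/17280 = 1/17280; 3j²(3 5 4; 2 -5 3) = Δ·Π!·Σ² = 35/858  (sign -1)
I_A²/I_B² = (11/468)/(35/858) = 121/210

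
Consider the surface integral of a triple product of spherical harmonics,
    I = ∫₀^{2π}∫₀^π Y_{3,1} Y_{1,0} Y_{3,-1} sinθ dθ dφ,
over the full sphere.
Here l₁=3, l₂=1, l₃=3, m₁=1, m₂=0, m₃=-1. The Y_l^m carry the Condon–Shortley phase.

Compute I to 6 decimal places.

0.000000

Σlᵢ=7 odd — θ-integrand is odd under cosθ→−cosθ; I=0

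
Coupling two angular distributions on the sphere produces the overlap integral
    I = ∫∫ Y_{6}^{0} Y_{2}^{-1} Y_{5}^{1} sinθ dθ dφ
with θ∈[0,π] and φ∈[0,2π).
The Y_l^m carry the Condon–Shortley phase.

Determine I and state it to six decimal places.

l₁+l₂+l₃=13 is odd: 3j(l;000)=0 ⇒ I=0

0.000000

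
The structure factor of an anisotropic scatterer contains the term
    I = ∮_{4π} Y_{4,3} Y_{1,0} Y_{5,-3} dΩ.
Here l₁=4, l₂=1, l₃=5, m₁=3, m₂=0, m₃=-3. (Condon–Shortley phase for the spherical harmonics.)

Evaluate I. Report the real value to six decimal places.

m-sum 0 ✓  L=10 even ✓  3≤5≤5 ✓
Π(2lᵢ+1) = 9×3×11 = 297
triangle coeff Δ(4,1,5) = 1/495
Σ_t [0,0]: t=0:+1/576 = 1/576
(3j)²=5/99 [(4 1 5; 0 0 0)], sign=-1
Σ_t [0,0]: t=0:+1/5040 = 1/5040
(3j)²=16/495 [(4 1 5; 3 0 -3)], sign=+1
⇒ 4πI² = 16/33
I = (-1)√(16/33/(4π)) = -0.19642560

-0.196426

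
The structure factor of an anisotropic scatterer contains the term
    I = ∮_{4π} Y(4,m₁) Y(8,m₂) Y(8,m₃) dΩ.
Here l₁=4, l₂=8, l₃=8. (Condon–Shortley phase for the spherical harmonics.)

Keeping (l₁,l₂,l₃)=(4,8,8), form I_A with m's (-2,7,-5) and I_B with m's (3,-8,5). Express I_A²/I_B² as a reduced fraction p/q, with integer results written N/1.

Same 4,8,8: normalisation and zero-m 3j drop out of the ratio.
A: Δ: 4! 4! 12! / 21! → 1/185175900; sum: t=3:−1/17244057600 t=4:+1/3832012800 = 1/4926873600; 3j²(4 8 8; -2 7 -5) = Δ·Π!·Σ² = 91/5814  (sign -1)
B: Δ: 4! 4! 12! / 21! → 1/185175900; sum: t=0:+1/68976230400 = 1/68976230400; 3j²(4 8 8; 3 -8 5) = Δ·Π!·Σ² = 13/2907  (sign -1)
I_A²/I_B² = (91/5814)/(13/2907) = 7/2

7/2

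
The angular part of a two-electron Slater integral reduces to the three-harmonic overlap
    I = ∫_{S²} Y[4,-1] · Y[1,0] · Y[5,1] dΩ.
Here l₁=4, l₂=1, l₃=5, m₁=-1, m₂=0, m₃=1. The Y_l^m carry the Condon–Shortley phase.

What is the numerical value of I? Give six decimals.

-0.240571

m-sum 0 ✓  L=10 even ✓  3≤5≤5 ✓
Π(2lᵢ+1) = 9×3×11 = 297
triangle coeff Δ(4,1,5) = 1/495
Σ_t [0,0]: t=0:+1/576 = 1/576
(3j)²=5/99 [(4 1 5; 0 0 0)], sign=-1
Σ_t [0,0]: t=0:+1/720 = 1/720
(3j)²=8/165 [(4 1 5; -1 0 1)], sign=+1
⇒ 4πI² = 8/11
I = (-1)√(8/11/(4π)) = -0.24057125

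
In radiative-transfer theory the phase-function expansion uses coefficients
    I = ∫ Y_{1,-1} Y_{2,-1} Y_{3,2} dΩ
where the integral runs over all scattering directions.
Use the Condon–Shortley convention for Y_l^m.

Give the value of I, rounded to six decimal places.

m-sum 0 ✓  L=6 even ✓  1≤3≤3 ✓
Π(2lᵢ+1) = 3×5×7 = 105
triangle coeff Δ(1,2,3) = 1/105
Σ_t [0,0]: t=0:+1/4 = 1/4
(3j)²=3/35 [(1 2 3; 0 0 0)], sign=-1
Σ_t [0,0]: t=0:+1/12 = 1/12
(3j)²=2/21 [(1 2 3; -1 -1 2)], sign=-1
⇒ 4πI² = 6/7
I = (+1)√(6/7/(4π)) = 0.26116903

0.261169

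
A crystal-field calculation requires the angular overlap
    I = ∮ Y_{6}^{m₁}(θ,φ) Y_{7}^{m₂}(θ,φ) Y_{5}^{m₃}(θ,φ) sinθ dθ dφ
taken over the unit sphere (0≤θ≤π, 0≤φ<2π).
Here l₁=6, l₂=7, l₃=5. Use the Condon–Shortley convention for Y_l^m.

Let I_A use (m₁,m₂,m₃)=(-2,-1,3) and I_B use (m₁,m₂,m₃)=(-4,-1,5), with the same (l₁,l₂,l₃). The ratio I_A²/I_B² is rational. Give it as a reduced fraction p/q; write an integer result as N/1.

Same 6,7,5: normalisation and zero-m 3j drop out of the ratio.
A: Δ: 8! 4! 6! / 19! → 1/174594420; sum: t=4:+1/663552 t=5:−1/518400 t=6:+1/4147200 = -1/5529600; 3j²(6 7 5; -2 -1 3) = Δ·Π!·Σ² = 98/230945  (sign -1)
B: Δ: 8! 4! 6! / 19! → 1/174594420; sum: t=6:+1/24883200 = 1/24883200; 3j²(6 7 5; -4 -1 5) = Δ·Π!·Σ² = 980/138567  (sign +1)
I_A²/I_B² = (98/230945)/(980/138567) = 3/50

3/50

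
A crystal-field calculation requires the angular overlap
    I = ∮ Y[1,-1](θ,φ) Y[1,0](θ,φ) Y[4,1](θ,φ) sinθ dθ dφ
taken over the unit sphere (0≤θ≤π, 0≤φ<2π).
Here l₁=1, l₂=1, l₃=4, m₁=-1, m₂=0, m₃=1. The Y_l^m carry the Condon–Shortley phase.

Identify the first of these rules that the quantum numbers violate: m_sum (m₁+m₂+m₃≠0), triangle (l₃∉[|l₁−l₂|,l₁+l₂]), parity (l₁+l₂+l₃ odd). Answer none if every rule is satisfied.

m₁+m₂+m₃ = -1 + 0 + 1 = 0  ✓
triangle: |1−1|=0 ≤ l₃=4 ≤ 1+1=2  ✗
parity: l₁+l₂+l₃ = 6 is even

triangle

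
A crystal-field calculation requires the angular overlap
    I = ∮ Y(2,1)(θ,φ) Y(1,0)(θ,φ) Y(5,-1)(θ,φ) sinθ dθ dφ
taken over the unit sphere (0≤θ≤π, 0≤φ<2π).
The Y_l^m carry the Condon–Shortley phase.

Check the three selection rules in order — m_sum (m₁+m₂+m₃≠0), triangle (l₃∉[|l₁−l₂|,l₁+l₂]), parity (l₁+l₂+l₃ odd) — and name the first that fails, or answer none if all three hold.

m₁+m₂+m₃ = 1 + 0 − 1 = 0  ✓
triangle: |2−1|=1 ≤ l₃=5 ≤ 2+1=3  ✗
parity: l₁+l₂+l₃ = 8 is even

triangle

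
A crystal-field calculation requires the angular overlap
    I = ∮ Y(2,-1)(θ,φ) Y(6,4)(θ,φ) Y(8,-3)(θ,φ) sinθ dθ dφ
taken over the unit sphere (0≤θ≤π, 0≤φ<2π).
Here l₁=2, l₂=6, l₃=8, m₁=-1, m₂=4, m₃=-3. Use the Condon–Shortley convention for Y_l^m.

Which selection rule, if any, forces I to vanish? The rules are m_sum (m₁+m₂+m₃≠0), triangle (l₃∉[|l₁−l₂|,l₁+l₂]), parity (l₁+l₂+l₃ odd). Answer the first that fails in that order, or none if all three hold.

none

m₁+m₂+m₃ = -1 + 4 − 3 = 0  ✓
triangle: |2−6|=4 ≤ l₃=8 ≤ 2+6=8  ✓
parity: l₁+l₂+l₃ = 16 is even  ✓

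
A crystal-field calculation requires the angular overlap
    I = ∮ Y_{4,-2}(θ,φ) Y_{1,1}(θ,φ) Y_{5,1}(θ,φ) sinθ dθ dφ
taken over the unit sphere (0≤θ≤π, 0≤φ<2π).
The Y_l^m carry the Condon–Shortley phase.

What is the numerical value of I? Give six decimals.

-0.120286

Checks pass: Σm=0; 10 even; l₃=5∈[3,5].
(2·4+1)(2·1+1)(2·5+1) = 297
Δ: 0! 8! 2! / 11! → 1/495
sum: t=0:+1/576 = 1/576
3j²(4 1 5; 0 0 0) = Δ·Π!·Σ² = 5/99  (sign -1)
sum: t=0:+1/2880 = 1/2880
3j²(4 1 5; -2 1 1) = Δ·Π!·Σ² = 2/165  (sign +1)
combine: 4πI² = 297·5/99·2/165 = 2/11
take √, sign -1: I = -0.12028562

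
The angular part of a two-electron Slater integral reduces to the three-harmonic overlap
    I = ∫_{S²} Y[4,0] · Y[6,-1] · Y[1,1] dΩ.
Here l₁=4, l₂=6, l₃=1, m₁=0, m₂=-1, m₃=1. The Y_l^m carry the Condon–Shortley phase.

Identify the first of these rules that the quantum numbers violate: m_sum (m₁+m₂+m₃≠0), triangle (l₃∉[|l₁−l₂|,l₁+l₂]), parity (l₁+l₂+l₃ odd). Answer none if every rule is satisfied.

triangle

azimuthal sum: 0 − 1 + 1 = 0  ✓
2 ≤ 1 ≤ 10 (triangle on l)  ✗
L = 4 + 6 + 1 = 11 (odd)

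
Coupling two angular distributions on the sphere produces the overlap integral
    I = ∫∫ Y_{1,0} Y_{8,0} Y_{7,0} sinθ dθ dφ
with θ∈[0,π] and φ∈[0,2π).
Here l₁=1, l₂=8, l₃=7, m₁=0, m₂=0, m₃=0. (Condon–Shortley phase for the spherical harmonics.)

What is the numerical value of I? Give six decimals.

0.244780

Checks pass: Σm=0; 16 even; l₃=7∈[7,9].
(2·1+1)(2·8+1)(2·7+1) = 765
Δ: 2! 0! 14! / 17! → 1/2040
sum: t=1:−1/25401600 = -1/25401600
3j²(1 8 7; 0 0 0) = Δ·Π!·Σ² = 8/255  (sign +1)
(m-triple is (0,0,0) — same symbol as above.)
combine: 4πI² = 765·8/255·8/255 = 64/85
take √, sign +1: I = 0.24477981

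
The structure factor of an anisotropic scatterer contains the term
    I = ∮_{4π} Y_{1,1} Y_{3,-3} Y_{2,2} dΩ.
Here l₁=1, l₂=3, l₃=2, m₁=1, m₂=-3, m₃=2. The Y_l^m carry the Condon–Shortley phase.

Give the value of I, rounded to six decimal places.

Checks pass: Σm=0; 6 even; l₃=2∈[2,4].
(2·1+1)(2·3+1)(2·2+1) = 105
Δ: 2! 0! 4! / 7! → 1/105
sum: t=1:−1/4 = -1/4
3j²(1 3 2; 0 0 0) = Δ·Π!·Σ² = 3/35  (sign -1)
sum: t=0:+1/48 = 1/48
3j²(1 3 2; 1 -3 2) = Δ·Π!·Σ² = 1/7  (sign +1)
combine: 4πI² = 105·3/35·1/7 = 9/7
take √, sign -1: I = -0.31986543

-0.319865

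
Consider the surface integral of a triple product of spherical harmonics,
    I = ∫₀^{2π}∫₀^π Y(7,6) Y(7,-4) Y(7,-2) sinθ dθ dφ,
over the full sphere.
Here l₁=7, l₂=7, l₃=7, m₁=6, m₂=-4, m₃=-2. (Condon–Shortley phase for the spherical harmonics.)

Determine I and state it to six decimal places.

0.000000

L=21 odd ⇒ parity kills the (l;000) factor ⇒ I = 0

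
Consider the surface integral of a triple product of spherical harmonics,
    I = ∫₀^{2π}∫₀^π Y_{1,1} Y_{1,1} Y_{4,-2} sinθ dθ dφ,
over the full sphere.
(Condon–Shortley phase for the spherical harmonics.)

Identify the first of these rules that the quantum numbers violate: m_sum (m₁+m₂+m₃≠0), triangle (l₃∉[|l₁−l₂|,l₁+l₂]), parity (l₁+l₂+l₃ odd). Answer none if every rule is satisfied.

triangle

m₁+m₂+m₃ = 1 + 1 − 2 = 0  ✓
triangle: |1−1|=0 ≤ l₃=4 ≤ 1+1=2  ✗
parity: l₁+l₂+l₃ = 6 is even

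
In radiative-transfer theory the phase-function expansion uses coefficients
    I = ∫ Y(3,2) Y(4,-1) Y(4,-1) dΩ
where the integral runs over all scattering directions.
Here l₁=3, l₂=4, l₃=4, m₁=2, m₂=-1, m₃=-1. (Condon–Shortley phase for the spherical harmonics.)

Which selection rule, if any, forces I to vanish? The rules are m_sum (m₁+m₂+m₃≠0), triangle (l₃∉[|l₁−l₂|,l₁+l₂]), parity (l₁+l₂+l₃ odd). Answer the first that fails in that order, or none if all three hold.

m₁+m₂+m₃ = 2 − 1 − 1 = 0  ✓
triangle: |3−4|=1 ≤ l₃=4 ≤ 3+4=7  ✓
parity: l₁+l₂+l₃ = 11 is odd  ✗

parity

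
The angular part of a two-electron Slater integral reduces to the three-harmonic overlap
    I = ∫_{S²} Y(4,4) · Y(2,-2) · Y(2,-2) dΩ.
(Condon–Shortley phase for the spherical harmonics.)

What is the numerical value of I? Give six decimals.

0.337168

Rules hold: Σm=0, L=8 even, 2≤2≤6.
N = 9·5·5 = 225
Δ = 4!·4!·0!/9! = 1/630
Racah Σ t=2..2: t=2:+1/16 = 1/16
⇒ 3j(4 2 2; 0 0 0)² = 2/35, sgn +1
Racah Σ t=0..0: t=0:+1/576 = 1/576
⇒ 3j(4 2 2; 4 -2 -2)² = 1/9, sgn +1
4πI² = N·(3j₀)²·(3jₘ)² = 10/7
I = +1·√(1.42857/4π) = 0.33716777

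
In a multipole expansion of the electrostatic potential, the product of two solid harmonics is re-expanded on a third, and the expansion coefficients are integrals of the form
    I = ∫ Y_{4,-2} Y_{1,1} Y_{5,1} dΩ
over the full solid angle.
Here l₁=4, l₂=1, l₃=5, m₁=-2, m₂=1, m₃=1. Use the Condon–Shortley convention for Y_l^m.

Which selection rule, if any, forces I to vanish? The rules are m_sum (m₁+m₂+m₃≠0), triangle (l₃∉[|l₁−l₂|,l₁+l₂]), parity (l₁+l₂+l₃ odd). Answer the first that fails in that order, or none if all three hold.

azimuthal sum: -2 + 1 + 1 = 0  ✓
3 ≤ 5 ≤ 5 (triangle on l)  ✓
L = 4 + 1 + 5 = 10 (even)  ✓

none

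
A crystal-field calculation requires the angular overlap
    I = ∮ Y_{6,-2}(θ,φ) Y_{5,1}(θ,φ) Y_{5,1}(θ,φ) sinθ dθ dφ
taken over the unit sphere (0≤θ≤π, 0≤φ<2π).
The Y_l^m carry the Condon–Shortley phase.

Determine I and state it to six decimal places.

Rules hold: Σm=0, L=16 even, 1≤5≤11.
N = 13·11·11 = 1573
Δ = 6!·6!·4!/17! = 1/28588560
Racah Σ t=1..5: t=1:−1/345600 t=2:+1/13824 t=3:−1/5184 t=4:+1/13824 t=5:−1/345600 = -7/129600
⇒ 3j(6 5 5; 0 0 0)² = 80/7293, sgn +1
Racah Σ t=2..6: t=2:+1/829440 t=3:−1/25920 t=4:+1/9216 t=5:−1/25920 t=6:+1/829440 = 7/207360
⇒ 3j(6 5 5; -2 1 1)² = 28/2431, sgn +1
4πI² = N·(3j₀)²·(3jₘ)² = 2240/11271
I = +1·√(0.19874/4π) = 0.12575865

0.125759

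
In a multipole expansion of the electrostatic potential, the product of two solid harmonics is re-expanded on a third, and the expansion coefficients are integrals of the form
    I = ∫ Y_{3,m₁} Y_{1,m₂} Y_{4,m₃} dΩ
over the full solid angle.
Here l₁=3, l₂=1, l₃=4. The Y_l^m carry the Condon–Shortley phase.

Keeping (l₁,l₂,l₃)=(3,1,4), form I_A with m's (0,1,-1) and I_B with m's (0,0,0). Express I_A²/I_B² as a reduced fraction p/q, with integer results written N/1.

Shared (l₁,l₂,l₃)=(3,1,4): N and (l;000)² cancel in I_A²/I_B².
A: Δ = 0!·6!·2!/9! = 1/252; Racah Σ t=0..0: t=0:+1/72 = 1/72; ⇒ 3j(3 1 4; 0 1 -1)² = 5/126, sgn -1
B: Δ = 0!·6!·2!/9! = 1/252; Racah Σ t=0..0: t=0:+1/36 = 1/36; ⇒ 3j(3 1 4; 0 0 0)² = 4/63, sgn +1
I_A²/I_B² = (5/126)/(4/63) = 5/8

5/8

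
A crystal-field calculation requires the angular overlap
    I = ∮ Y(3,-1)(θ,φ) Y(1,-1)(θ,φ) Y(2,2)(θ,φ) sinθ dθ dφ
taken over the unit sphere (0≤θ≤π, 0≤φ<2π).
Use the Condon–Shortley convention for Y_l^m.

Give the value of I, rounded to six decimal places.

Rules hold: Σm=0, L=6 even, 2≤2≤4.
N = 7·3·5 = 105
Δ = 2!·4!·0!/7! = 1/105
Racah Σ t=1..1: t=1:−1/4 = -1/4
⇒ 3j(3 1 2; 0 0 0)² = 3/35, sgn -1
Racah Σ t=0..0: t=0:+1/48 = 1/48
⇒ 3j(3 1 2; -1 -1 2)² = 1/105, sgn +1
4πI² = N·(3j₀)²·(3jₘ)² = 3/35
I = -1·√(0.0857143/4π) = -0.08258890

-0.082589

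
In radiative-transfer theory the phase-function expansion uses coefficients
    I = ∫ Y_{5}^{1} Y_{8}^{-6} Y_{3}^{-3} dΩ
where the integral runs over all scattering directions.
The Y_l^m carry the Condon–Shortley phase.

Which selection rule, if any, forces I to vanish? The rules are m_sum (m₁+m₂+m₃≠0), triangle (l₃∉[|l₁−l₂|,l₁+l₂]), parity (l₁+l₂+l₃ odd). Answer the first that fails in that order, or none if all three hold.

m_sum

azimuthal sum: 1 − 6 − 3 = -8  ✗
3 ≤ 3 ≤ 13 (triangle on l)
L = 5 + 8 + 3 = 16 (even)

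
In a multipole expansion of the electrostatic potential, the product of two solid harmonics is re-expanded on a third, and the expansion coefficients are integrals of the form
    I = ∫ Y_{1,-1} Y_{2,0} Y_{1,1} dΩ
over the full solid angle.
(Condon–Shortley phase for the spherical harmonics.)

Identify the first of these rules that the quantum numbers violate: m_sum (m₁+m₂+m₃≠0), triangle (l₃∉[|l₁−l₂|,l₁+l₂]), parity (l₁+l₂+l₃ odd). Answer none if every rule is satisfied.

azimuthal sum: -1 + 0 + 1 = 0  ✓
1 ≤ 1 ≤ 3 (triangle on l)  ✓
L = 1 + 2 + 1 = 4 (even)  ✓

none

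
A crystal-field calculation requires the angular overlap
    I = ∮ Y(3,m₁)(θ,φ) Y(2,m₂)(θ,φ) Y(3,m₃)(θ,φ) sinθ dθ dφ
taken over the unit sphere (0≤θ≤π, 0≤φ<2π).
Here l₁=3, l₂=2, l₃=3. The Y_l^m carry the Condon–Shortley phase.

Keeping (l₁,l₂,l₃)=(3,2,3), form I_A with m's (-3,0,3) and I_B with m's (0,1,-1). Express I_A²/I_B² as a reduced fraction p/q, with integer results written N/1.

25/2

l's match ⇒ only the (l;m) 3-j factors differ between A and B.
A: triangle coeff Δ(3,2,3) = 1/3780; Σ_t [2,2]: t=2:+1/96 = 1/96; (3j)²=5/84 [(3 2 3; -3 0 3)], sign=+1
B: triangle coeff Δ(3,2,3) = 1/3780; Σ_t [1,2]: t=1:−1/8 t=2:+1/12 = -1/24; (3j)²=1/210 [(3 2 3; 0 1 -1)], sign=-1
I_A²/I_B² = (5/84)/(1/210) = 25/2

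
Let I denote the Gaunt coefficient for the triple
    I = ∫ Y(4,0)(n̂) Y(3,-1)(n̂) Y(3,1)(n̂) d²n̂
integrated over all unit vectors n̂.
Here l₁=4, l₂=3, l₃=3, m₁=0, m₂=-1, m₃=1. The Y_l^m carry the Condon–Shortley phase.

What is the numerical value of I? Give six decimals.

-0.025645

Checks pass: Σm=0; 10 even; l₃=3∈[1,7].
(2·4+1)(2·3+1)(2·3+1) = 441
Δ: 4! 4! 2! / 11! → 1/34650
sum: t=1:−1/72 t=2:+1/16 t=3:−1/72 = 5/144
3j²(4 3 3; 0 0 0) = Δ·Π!·Σ² = 2/77  (sign -1)
sum: t=0:+1/1152 t=1:−1/36 t=2:+1/32 = 5/1152
3j²(4 3 3; 0 -1 1) = Δ·Π!·Σ² = 1/1386  (sign +1)
combine: 4πI² = 441·2/77·1/1386 = 1/121
take √, sign -1: I = -0.02564498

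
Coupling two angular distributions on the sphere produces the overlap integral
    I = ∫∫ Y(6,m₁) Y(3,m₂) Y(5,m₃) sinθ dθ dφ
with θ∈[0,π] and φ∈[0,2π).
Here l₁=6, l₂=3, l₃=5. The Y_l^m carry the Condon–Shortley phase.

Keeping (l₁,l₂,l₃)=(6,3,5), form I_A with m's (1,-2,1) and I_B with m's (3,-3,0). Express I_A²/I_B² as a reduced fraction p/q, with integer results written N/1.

1/2

l's match ⇒ only the (l;m) 3-j factors differ between A and B.
A: triangle coeff Δ(6,3,5) = 1/675675; Σ_t [0,1]: t=0:+1/17280 t=1:−1/6912 = -1/11520; (3j)²=2/143 [(6 3 5; 1 -2 1)], sign=-1
B: triangle coeff Δ(6,3,5) = 1/675675; Σ_t [0,0]: t=0:+1/34560 = 1/34560; (3j)²=4/143 [(6 3 5; 3 -3 0)], sign=-1
I_A²/I_B² = (2/143)/(4/143) = 1/2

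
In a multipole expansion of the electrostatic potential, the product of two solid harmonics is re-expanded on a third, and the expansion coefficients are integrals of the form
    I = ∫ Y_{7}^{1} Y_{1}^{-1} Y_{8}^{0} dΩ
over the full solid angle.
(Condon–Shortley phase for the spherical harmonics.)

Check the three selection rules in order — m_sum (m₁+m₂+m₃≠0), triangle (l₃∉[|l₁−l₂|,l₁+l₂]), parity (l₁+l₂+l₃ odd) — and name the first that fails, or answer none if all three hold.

none

Σmᵢ = 0  ✓
l₃∈[|l₁−l₂|,l₁+l₂]=[6,8], have l₃=8  ✓
Σlᵢ = 16 ⇒ even  ✓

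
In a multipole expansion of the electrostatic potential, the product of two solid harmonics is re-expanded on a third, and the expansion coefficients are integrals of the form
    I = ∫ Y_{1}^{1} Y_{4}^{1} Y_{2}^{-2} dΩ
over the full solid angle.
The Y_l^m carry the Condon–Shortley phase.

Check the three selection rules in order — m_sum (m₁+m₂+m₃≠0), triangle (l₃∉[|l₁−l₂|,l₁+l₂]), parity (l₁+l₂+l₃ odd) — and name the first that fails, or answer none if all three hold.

Σmᵢ = 0  ✓
l₃∈[|l₁−l₂|,l₁+l₂]=[3,5], have l₃=2  ✗
Σlᵢ = 7 ⇒ odd

triangle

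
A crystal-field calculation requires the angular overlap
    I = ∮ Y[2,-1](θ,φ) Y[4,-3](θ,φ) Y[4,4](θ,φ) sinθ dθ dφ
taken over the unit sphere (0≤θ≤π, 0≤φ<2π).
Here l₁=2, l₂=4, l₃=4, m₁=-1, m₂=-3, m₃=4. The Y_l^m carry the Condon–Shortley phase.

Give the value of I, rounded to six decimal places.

Rules hold: Σm=0, L=10 even, 2≤4≤6.
N = 5·9·9 = 405
Δ = 2!·2!·6!/11! = 1/13860
Racah Σ t=0..2: t=0:+1/192 t=1:−1/36 t=2:+1/192 = -5/288
⇒ 3j(2 4 4; 0 0 0)² = 20/693, sgn -1
Racah Σ t=1..1: t=1:−1/1440 = -1/1440
⇒ 3j(2 4 4; -1 -3 4)² = 7/165, sgn -1
4πI² = N·(3j₀)²·(3jₘ)² = 60/121
I = +1·√(0.495868/4π) = 0.19864517

0.198645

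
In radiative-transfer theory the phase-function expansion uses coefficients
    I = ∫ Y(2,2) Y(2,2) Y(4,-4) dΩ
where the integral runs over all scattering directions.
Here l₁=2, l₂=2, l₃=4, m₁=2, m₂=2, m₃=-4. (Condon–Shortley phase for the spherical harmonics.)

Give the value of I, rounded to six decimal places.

0.337168

m-sum 0 ✓  L=8 even ✓  0≤4≤4 ✓
Π(2lᵢ+1) = 5×5×9 = 225
triangle coeff Δ(2,2,4) = 1/630
Σ_t [0,0]: t=0:+1/16 = 1/16
(3j)²=2/35 [(2 2 4; 0 0 0)], sign=+1
Σ_t [0,0]: t=0:+1/576 = 1/576
(3j)²=1/9 [(2 2 4; 2 2 -4)], sign=+1
⇒ 4πI² = 10/7
I = (+1)√(10/7/(4π)) = 0.33716777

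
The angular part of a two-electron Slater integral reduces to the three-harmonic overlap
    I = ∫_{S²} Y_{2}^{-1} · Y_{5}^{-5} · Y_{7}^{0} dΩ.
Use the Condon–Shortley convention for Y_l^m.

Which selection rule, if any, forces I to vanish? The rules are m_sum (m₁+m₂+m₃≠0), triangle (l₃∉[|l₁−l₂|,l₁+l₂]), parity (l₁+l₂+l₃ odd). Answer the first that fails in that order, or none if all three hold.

m_sum

azimuthal sum: -1 − 5 + 0 = -6  ✗
3 ≤ 7 ≤ 7 (triangle on l)
L = 2 + 5 + 7 = 14 (even)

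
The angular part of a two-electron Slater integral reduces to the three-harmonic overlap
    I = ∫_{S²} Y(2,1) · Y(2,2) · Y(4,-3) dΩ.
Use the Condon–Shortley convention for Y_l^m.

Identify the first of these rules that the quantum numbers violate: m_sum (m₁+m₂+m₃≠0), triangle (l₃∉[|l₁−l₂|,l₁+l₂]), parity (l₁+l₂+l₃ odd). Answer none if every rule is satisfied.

none

azimuthal sum: 1 + 2 − 3 = 0  ✓
0 ≤ 4 ≤ 4 (triangle on l)  ✓
L = 2 + 2 + 4 = 8 (even)  ✓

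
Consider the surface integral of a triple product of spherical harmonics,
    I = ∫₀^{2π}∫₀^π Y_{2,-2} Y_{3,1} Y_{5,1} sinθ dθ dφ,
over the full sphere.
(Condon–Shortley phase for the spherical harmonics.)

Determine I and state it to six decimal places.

Checks pass: Σm=0; 10 even; l₃=5∈[1,5].
(2·2+1)(2·3+1)(2·5+1) = 385
Δ: 0! 4! 6! / 11! → 1/2310
sum: t=0:+1/144 = 1/144
3j²(2 3 5; 0 0 0) = Δ·Π!·Σ² = 10/231  (sign -1)
sum: t=0:+1/1152 = 1/1152
3j²(2 3 5; -2 1 1) = Δ·Π!·Σ² = 1/154  (sign +1)
combine: 4πI² = 385·10/231·1/154 = 25/231
take √, sign -1: I = -0.09280237

-0.092802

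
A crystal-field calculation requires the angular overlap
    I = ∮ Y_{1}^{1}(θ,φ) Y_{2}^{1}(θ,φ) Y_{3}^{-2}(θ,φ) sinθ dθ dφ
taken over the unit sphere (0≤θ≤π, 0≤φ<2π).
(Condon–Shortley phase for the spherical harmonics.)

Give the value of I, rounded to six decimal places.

Rules hold: Σm=0, L=6 even, 1≤3≤3.
N = 3·5·7 = 105
Δ = 0!·2!·4!/7! = 1/105
Racah Σ t=0..0: t=0:+1/4 = 1/4
⇒ 3j(1 2 3; 0 0 0)² = 3/35, sgn -1
Racah Σ t=0..0: t=0:+1/12 = 1/12
⇒ 3j(1 2 3; 1 1 -2)² = 2/21, sgn -1
4πI² = N·(3j₀)²·(3jₘ)² = 6/7
I = +1·√(0.857143/4π) = 0.26116903

0.261169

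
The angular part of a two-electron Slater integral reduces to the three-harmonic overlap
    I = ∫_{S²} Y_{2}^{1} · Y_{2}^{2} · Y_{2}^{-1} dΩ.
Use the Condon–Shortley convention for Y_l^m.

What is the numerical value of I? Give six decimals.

0.000000

m-sum = 1 + 2 − 1 = 2 ≠ 0 ⇒ I = 0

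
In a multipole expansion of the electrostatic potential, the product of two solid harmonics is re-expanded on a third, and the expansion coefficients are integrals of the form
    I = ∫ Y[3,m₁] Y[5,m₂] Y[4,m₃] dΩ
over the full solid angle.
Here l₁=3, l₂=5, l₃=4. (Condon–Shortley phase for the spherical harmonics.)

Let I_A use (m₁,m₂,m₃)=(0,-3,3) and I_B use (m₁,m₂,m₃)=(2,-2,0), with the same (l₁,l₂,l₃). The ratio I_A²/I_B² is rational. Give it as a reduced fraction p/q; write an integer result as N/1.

l's match ⇒ only the (l;m) 3-j factors differ between A and B.
A: triangle coeff Δ(3,5,4) = 1/180180; Σ_t [1,2]: t=1:−1/1440 t=2:+1/2880 = -1/2880; (3j)²=7/715 [(3 5 4; 0 -3 3)], sign=+1
B: triangle coeff Δ(3,5,4) = 1/180180; Σ_t [0,1]: t=0:+1/864 t=1:−1/576 = -1/1728; (3j)²=5/1287 [(3 5 4; 2 -2 0)], sign=-1
I_A²/I_B² = (7/715)/(5/1287) = 63/25

63/25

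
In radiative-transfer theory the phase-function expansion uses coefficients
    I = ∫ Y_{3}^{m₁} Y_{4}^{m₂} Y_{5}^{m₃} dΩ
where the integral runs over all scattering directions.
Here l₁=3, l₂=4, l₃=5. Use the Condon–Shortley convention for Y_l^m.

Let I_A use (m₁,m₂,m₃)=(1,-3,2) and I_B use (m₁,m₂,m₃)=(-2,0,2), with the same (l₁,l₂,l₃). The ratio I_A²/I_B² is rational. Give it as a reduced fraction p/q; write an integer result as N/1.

l's match ⇒ only the (l;m) 3-j factors differ between A and B.
A: triangle coeff Δ(3,4,5) = 1/180180; Σ_t [0,1]: t=0:+1/960 t=1:−1/4320 = 7/8640; (3j)²=343/12870 [(3 4 5; 1 -3 2)], sign=-1
B: triangle coeff Δ(3,4,5) = 1/180180; Σ_t [1,2]: t=1:−1/864 t=2:+1/576 = 1/1728; (3j)²=5/1287 [(3 4 5; -2 0 2)], sign=-1
I_A²/I_B² = (343/12870)/(5/1287) = 343/50

343/50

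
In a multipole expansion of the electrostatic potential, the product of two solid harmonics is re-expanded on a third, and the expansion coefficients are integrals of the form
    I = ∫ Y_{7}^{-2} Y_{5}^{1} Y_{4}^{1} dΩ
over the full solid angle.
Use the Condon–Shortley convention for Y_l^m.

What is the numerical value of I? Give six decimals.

Rules hold: Σm=0, L=16 even, 2≤4≤12.
N = 15·11·9 = 1485
Δ = 8!·6!·2!/17! = 1/6126120
Racah Σ t=3..5: t=3:−1/69120 t=4:+1/20736 t=5:−1/69120 = 1/51840
⇒ 3j(7 5 4; 0 0 0)² = 280/21879, sgn +1
Racah Σ t=4..6: t=4:+1/138240 t=5:−1/34560 t=6:+1/103680 = -1/82944
⇒ 3j(7 5 4; -2 1 1)² = 125/9724, sgn +1
4πI² = N·(3j₀)²·(3jₘ)² = 131250/537251
I = +1·√(0.244299/4π) = 0.13942996

0.139430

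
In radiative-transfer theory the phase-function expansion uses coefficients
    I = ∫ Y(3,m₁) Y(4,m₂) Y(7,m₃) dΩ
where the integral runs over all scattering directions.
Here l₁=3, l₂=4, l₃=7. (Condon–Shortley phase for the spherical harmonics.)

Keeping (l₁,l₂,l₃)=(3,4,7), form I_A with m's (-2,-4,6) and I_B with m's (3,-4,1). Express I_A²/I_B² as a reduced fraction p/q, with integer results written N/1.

Shared (l₁,l₂,l₃)=(3,4,7): N and (l;000)² cancel in I_A²/I_B².
A: Δ = 0!·6!·8!/15! = 1/45045; Racah Σ t=0..0: t=0:+1/4838400 = 1/4838400; ⇒ 3j(3 4 7; -2 -4 6)² = 1/35, sgn -1
B: Δ = 0!·6!·8!/15! = 1/45045; Racah Σ t=0..0: t=0:+1/29030400 = 1/29030400; ⇒ 3j(3 4 7; 3 -4 1)² = 1/45045, sgn +1
I_A²/I_B² = (1/35)/(1/45045) = 1287/1

1287/1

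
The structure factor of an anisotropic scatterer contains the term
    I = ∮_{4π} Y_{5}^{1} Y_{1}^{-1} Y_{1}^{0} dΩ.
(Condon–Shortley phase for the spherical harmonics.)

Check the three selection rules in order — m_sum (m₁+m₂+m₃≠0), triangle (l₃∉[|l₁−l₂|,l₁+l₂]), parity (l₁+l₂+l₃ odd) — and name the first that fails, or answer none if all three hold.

triangle

azimuthal sum: 1 − 1 + 0 = 0  ✓
4 ≤ 1 ≤ 6 (triangle on l)  ✗
L = 5 + 1 + 1 = 7 (odd)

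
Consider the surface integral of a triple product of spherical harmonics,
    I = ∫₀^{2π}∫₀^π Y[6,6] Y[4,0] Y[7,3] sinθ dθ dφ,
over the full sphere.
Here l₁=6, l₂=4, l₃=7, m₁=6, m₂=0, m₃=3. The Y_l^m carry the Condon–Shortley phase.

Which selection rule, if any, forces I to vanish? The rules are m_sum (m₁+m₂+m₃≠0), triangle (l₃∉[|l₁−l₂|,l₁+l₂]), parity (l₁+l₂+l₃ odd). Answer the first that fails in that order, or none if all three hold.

Σmᵢ = 9  ✗
l₃∈[|l₁−l₂|,l₁+l₂]=[2,10], have l₃=7
Σlᵢ = 17 ⇒ odd

m_sum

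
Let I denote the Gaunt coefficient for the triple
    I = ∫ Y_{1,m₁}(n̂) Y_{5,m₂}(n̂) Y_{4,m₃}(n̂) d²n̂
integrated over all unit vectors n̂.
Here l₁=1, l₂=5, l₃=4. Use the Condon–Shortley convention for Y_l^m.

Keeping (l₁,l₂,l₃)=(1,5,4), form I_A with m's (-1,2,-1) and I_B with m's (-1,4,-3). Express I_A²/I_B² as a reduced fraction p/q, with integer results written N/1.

Same 1,5,4: normalisation and zero-m 3j drop out of the ratio.
A: Δ: 2! 0! 8! / 11! → 1/495; sum: t=2:+1/1440 = 1/1440; 3j²(1 5 4; -1 2 -1) = Δ·Π!·Σ² = 7/165  (sign -1)
B: Δ: 2! 0! 8! / 11! → 1/495; sum: t=2:+1/10080 = 1/10080; 3j²(1 5 4; -1 4 -3) = Δ·Π!·Σ² = 4/55  (sign -1)
I_A²/I_B² = (7/165)/(4/55) = 7/12

7/12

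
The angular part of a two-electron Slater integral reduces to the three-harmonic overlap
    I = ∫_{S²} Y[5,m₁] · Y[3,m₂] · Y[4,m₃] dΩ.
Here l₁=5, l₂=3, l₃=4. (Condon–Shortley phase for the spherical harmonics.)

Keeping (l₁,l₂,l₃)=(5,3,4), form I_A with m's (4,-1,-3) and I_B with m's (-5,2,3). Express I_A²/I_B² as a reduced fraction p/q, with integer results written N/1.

Same 5,3,4: normalisation and zero-m 3j drop out of the ratio.
A: Δ: 4! 6! 2! / 13! → 1/180180; sum: t=0:+1/5760 t=1:−1/4320 = -1/17280; 3j²(5 3 4; 4 -1 -3) = Δ·Π!·Σ² = 7/4290  (sign +1)
B: Δ: 4! 6! 2! / 13! → 1/180180; sum: t=4:+1/17280 = 1/17280; 3j²(5 3 4; -5 2 3) = Δ·Π!·Σ² = 35/858  (sign -1)
I_A²/I_B² = (7/4290)/(35/858) = 1/25

1/25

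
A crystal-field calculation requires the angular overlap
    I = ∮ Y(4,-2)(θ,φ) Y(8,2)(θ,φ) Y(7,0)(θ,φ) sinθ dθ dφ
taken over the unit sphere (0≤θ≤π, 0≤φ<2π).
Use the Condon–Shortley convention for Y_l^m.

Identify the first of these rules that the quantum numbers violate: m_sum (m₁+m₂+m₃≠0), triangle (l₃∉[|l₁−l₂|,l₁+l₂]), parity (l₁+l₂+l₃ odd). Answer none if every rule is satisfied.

parity

azimuthal sum: -2 + 2 + 0 = 0  ✓
4 ≤ 7 ≤ 12 (triangle on l)  ✓
L = 4 + 8 + 7 = 19 (odd)  ✗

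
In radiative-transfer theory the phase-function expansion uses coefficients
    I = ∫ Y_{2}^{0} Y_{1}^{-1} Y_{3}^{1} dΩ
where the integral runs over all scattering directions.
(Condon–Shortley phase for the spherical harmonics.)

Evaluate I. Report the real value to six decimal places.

-0.202301

Rules hold: Σm=0, L=6 even, 1≤3≤3.
N = 5·3·7 = 105
Δ = 0!·4!·2!/7! = 1/105
Racah Σ t=0..0: t=0:+1/4 = 1/4
⇒ 3j(2 1 3; 0 0 0)² = 3/35, sgn -1
Racah Σ t=0..0: t=0:+1/8 = 1/8
⇒ 3j(2 1 3; 0 -1 1)² = 2/35, sgn +1
4πI² = N·(3j₀)²·(3jₘ)² = 18/35
I = -1·√(0.514286/4π) = -0.20230066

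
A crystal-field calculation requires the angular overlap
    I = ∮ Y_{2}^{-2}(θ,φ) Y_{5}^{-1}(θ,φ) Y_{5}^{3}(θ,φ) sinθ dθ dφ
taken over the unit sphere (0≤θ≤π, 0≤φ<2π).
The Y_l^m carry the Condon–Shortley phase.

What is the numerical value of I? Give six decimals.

0.171169

Checks pass: Σm=0; 12 even; l₃=5∈[3,7].
(2·2+1)(2·5+1)(2·5+1) = 605
Δ: 2! 2! 8! / 13! → 1/38610
sum: t=0:+1/2880 t=1:−1/576 t=2:+1/2880 = -1/960
3j²(2 5 5; 0 0 0) = Δ·Π!·Σ² = 10/429  (sign +1)
sum: t=2:+1/5760 = 1/5760
3j²(2 5 5; -2 -1 3) = Δ·Π!·Σ² = 56/2145  (sign +1)
combine: 4πI² = 605·10/429·56/2145 = 560/1521
take √, sign +1: I = 0.17116875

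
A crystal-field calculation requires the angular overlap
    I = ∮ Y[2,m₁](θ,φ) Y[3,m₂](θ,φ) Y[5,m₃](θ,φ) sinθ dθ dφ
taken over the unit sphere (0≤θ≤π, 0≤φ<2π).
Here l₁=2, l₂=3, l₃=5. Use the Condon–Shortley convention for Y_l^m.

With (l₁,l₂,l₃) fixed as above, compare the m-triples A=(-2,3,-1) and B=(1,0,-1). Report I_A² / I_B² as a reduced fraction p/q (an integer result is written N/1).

Same 2,3,5: normalisation and zero-m 3j drop out of the ratio.
A: Δ: 0! 4! 6! / 11! → 1/2310; sum: t=0:+1/17280 = 1/17280; 3j²(2 3 5; -2 3 -1) = Δ·Π!·Σ² = 1/2310  (sign +1)
B: Δ: 0! 4! 6! / 11! → 1/2310; sum: t=0:+1/216 = 1/216; 3j²(2 3 5; 1 0 -1) = Δ·Π!·Σ² = 8/231  (sign +1)
I_A²/I_B² = (1/2310)/(8/231) = 1/80

1/80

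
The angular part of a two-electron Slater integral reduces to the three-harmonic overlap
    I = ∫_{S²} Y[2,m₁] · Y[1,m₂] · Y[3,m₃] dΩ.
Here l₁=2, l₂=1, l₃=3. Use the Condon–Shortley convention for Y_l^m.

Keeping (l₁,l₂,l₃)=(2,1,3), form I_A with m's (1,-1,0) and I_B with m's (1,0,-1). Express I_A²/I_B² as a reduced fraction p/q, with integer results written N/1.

Shared (l₁,l₂,l₃)=(2,1,3): N and (l;000)² cancel in I_A²/I_B².
A: Δ = 0!·4!·2!/7! = 1/105; Racah Σ t=0..0: t=0:+1/12 = 1/12; ⇒ 3j(2 1 3; 1 -1 0)² = 1/35, sgn -1
B: Δ = 0!·4!·2!/7! = 1/105; Racah Σ t=0..0: t=0:+1/6 = 1/6; ⇒ 3j(2 1 3; 1 0 -1)² = 8/105, sgn +1
I_A²/I_B² = (1/35)/(8/105) = 3/8

3/8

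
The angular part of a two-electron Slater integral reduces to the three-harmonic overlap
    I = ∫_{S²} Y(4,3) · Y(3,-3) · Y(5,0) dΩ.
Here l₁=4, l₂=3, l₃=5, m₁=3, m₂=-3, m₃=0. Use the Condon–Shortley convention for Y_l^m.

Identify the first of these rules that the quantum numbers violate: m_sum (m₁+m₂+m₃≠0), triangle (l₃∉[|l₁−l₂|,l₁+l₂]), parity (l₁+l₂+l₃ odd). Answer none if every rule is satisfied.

azimuthal sum: 3 − 3 + 0 = 0  ✓
1 ≤ 5 ≤ 7 (triangle on l)  ✓
L = 4 + 3 + 5 = 12 (even)  ✓

none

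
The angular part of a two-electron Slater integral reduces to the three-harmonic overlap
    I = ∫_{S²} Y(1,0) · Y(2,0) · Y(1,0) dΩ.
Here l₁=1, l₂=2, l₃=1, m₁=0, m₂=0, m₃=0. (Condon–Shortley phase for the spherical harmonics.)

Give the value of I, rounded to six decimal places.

Checks pass: Σm=0; 4 even; l₃=1∈[1,3].
(2·1+1)(2·2+1)(2·1+1) = 45
Δ: 2! 0! 2! / 5! → 1/30
sum: t=1:−1/1 = -1/1
3j²(1 2 1; 0 0 0) = Δ·Π!·Σ² = 2/15  (sign +1)
(m-triple is (0,0,0) — same symbol as above.)
combine: 4πI² = 45·2/15·2/15 = 4/5
take √, sign +1: I = 0.25231325

0.252313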